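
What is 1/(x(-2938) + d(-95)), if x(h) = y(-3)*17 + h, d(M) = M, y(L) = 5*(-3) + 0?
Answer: -1/3288 ≈ -0.00030414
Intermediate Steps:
y(L) = -15 (y(L) = -15 + 0 = -15)
x(h) = -255 + h (x(h) = -15*17 + h = -255 + h)
1/(x(-2938) + d(-95)) = 1/((-255 - 2938) - 95) = 1/(-3193 - 95) = 1/(-3288) = -1/3288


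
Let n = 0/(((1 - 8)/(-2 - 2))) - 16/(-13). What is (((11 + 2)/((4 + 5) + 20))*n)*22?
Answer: 352/29 ≈ 12.138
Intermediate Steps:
n = 16/13 (n = 0/((-7/(-4))) - 16*(-1/13) = 0/((-7*(-1/4))) + 16/13 = 0/(7/4) + 16/13 = 0*(4/7) + 16/13 = 0 + 16/13 = 16/13 ≈ 1.2308)
(((11 + 2)/((4 + 5) + 20))*n)*22 = (((11 + 2)/((4 + 5) + 20))*(16/13))*22 = ((13/(9 + 20))*(16/13))*22 = ((13/29)*(16/13))*22 = (16/29)*22 = 352/29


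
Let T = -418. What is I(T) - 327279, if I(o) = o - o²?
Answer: -502421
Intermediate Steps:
I(T) - 327279 = -418*(1 - 1*(-418)) - 327279 = -418*(1 + 418) - 327279 = -418*419 - 327279 = -175142 - 327279 = -502421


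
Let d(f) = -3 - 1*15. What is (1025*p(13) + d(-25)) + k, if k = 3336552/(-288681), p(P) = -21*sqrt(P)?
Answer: -2844270/96227 - 21525*sqrt(13) ≈ -77639.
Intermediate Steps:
d(f) = -18 (d(f) = -3 - 15 = -18)
k = -1112184/96227 (k = 3336552*(-1/288681) = -1112184/96227 ≈ -11.558)
(1025*p(13) + d(-25)) + k = (1025*(-21*sqrt(13)) - 18) - 1112184/96227 = (-21525*sqrt(13) - 18) - 1112184/96227 = (-18 - 21525*sqrt(13)) - 1112184/96227 = -2844270/96227 - 21525*sqrt(13)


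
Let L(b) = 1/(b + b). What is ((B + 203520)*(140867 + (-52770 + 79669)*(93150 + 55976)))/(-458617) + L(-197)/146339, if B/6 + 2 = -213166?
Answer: 248752027155793757840711/26442739946222 ≈ 9.4072e+9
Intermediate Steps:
B = -1279008 (B = -12 + 6*(-213166) = -12 - 1278996 = -1279008)
L(b) = 1/(2*b)
((B + 203520)*(140867 + (-52770 + 79669)*(93150 + 55976)))/(-458617) + L(-197)/146339 = ((-1279008 + 203520)*(140867 + (-52770 + 79669)*(93150 + 55976)))/(-458617) + ((½)/(-197))/146339 = -1075488*(140867 + 26899*149126)*(-1/458617) + ((½)*(-1/197))*(1/146339) = -1075488*(140867 + 4011340274)*(-1/458617) - 1/394*1/146339 = -1075488*4011481141*(-1/458617) - 1/57657566 = -4314299829371808*(-1/458617) - 1/57657566 = 4314299829371808/458617 - 1/57657566 = 248752027155793757840711/26442739946222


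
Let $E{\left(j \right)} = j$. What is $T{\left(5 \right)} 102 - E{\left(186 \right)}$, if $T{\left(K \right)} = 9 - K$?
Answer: $222$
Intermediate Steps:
$T{\left(5 \right)} 102 - E{\left(186 \right)} = \left(9 - 5\right) 102 - 186 = 4 \cdot 102 - 186 = 408 - 186 = 222$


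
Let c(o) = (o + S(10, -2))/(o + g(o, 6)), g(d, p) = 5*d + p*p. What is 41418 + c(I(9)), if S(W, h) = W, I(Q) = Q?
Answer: 3727639/90 ≈ 41418.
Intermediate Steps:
g(d, p) = p² + 5*d (g(d, p) = 5*d + p² = p² + 5*d)
c(o) = (10 + o)/(36 + 6*o) (c(o) = (o + 10)/(o + (6² + 5*o)) = (10 + o)/(o + (36 + 5*o)) = (10 + o)/(36 + 6*o))
41418 + c(I(9)) = 41418 + (10 + 9)/(6*(6 + 9)) = 41418 + (⅙)*19/15 = 41418 + (⅙)*(1/15)*19 = 41418 + 19/90 = 3727639/90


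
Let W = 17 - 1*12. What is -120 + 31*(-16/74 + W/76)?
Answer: -350553/2812 ≈ -124.66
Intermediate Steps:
W = 5 (W = 17 - 12 = 5)
-120 + 31*(-16/74 + W/76) = -120 + 31*(-16/74 + 5/76) = -120 + 31*(-16*1/74 + 5*(1/76)) = -120 + 31*(-8/37 + 5/76) = -120 + 31*(-423/2812) = -120 - 13113/2812 = -350553/2812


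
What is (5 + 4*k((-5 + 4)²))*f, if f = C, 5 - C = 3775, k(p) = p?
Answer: -33930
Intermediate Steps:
C = -3770 (C = 5 - 1*3775 = 5 - 3775 = -3770)
f = -3770
(5 + 4*k((-5 + 4)²))*f = (5 + 4*(-5 + 4)²)*(-3770) = (5 + 4*(-1)²)*(-3770) = (5 + 4*1)*(-3770) = (5 + 4)*(-3770) = 9*(-3770) = -33930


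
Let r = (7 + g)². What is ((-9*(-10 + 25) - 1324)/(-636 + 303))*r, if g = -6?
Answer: 1459/333 ≈ 4.3814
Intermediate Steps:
r = 1 (r = (7 - 6)² = 1² = 1)
((-9*(-10 + 25) - 1324)/(-636 + 303))*r = ((-9*(-10 + 25) - 1324)/(-636 + 303))*1 = ((-9*15 - 1324)/(-333))*1 = ((-135 - 1324)*(-1/333))*1 = -1459*(-1/333)*1 = (1459/333)*1 = 1459/333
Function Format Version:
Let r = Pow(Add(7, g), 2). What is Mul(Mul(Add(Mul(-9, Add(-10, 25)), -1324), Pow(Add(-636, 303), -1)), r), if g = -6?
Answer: Rational(1459, 333) ≈ 4.3814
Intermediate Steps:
r = 1 (r = Pow(Add(7, -6), 2) = Pow(1, 2) = 1)
Mul(Mul(Add(Mul(-9, Add(-10, 25)), -1324), Pow(Add(-636, 303), -1)), r) = Mul(Mul(Add(Mul(-9, Add(-10, 25)), -1324), Pow(Add(-636, 303), -1)), 1) = Mul(Mul(Add(Mul(-9, 15), -1324), Pow(-333, -1)), 1) = Mul(Mul(Add(-135, -1324), Rational(-1, 333)), 1) = Mul(Mul(-1459, Rational(-1, 333)), 1) = Mul(Rational(1459, 333), 1) = Rational(1459, 333)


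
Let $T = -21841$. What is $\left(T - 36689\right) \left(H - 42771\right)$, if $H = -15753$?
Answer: $3425409720$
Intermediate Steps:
$\left(T - 36689\right) \left(H - 42771\right) = \left(-21841 - 36689\right) \left(-15753 - 42771\right) = \left(-58530\right) \left(-58524\right) = 3425409720$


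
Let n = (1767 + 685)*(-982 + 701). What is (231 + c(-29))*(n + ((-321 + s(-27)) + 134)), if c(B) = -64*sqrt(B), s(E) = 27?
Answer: -159198732 + 44107008*I*sqrt(29) ≈ -1.592e+8 + 2.3752e+8*I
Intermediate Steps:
n = -689012 (n = 2452*(-281) = -689012)
(231 + c(-29))*(n + ((-321 + s(-27)) + 134)) = (231 - 64*I*sqrt(29))*(-689012 + ((-321 + 27) + 134)) = (231 - 64*I*sqrt(29))*(-689012 + (-294 + 134)) = (231 - 64*I*sqrt(29))*(-689012 - 160) = (231 - 64*I*sqrt(29))*(-689172) = -159198732 + 44107008*I*sqrt(29)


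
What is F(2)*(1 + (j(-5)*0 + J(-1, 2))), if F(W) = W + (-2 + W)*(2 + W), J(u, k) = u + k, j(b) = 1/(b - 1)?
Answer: 4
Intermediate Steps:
j(b) = 1/(-1 + b)
J(u, k) = k + u
F(2)*(1 + (j(-5)*0 + J(-1, 2))) = (-4 + 2 + 2**2)*(1 + (0/(-1 - 5) + (2 - 1))) = (-4 + 2 + 4)*(1 + (0/(-6) + 1)) = 2*(1 + (-1/6*0 + 1)) = 2*(1 + (0 + 1)) = 2*(1 + 1) = 2*2 = 4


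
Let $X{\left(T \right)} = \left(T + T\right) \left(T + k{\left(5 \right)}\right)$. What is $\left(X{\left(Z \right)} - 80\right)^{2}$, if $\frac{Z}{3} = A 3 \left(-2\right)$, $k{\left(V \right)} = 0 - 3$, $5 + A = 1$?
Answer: $97140736$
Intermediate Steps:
$A = -4$ ($A = -5 + 1 = -4$)
$k{\left(V \right)} = -3$ ($k{\left(V \right)} = 0 - 3 = -3$)
$Z = 72$ ($Z = 3 \left(-4\right) 3 \left(-2\right) = 3 \left(\left(-12\right) \left(-2\right)\right) = 3 \cdot 24 = 72$)
$X{\left(T \right)} = 2 T \left(-3 + T\right)$ ($X{\left(T \right)} = \left(T + T\right) \left(T - 3\right) = 2 T \left(-3 + T\right)$)
$\left(X{\left(Z \right)} - 80\right)^{2} = \left(2 \cdot 72 \left(-3 + 72\right) - 80\right)^{2} = \left(2 \cdot 72 \cdot 69 - 80\right)^{2} = \left(9936 - 80\right)^{2} = 9856^{2} = 97140736$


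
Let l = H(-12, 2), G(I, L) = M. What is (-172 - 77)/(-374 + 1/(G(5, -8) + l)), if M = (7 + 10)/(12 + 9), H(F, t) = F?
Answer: 58515/87911 ≈ 0.66562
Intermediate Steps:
M = 17/21 ≈ 0.80952
G(I, L) = 17/21
l = -12
(-172 - 77)/(-374 + 1/(G(5, -8) + l)) = (-172 - 77)/(-374 + 1/(17/21 - 12)) = -249/(-374 + 1/(-235/21)) = -249/(-374 - 21/235) = -249/(-87911/235) = -249*(-235/87911) = 58515/87911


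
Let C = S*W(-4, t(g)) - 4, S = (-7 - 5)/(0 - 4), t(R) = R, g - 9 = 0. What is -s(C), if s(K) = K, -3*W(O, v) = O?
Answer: 0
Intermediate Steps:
g = 9 (g = 9 + 0 = 9)
W(O, v) = -O/3
S = 3 (S = -12/(-4) = -12*(-¼) = 3)
C = 0 (C = 3*(-⅓*(-4)) - 4 = 3*(4/3) - 4 = 4 - 4 = 0)
-s(C) = -1*0 = 0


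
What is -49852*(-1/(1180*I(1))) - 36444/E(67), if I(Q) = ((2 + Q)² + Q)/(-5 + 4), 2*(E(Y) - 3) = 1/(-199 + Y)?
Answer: -28392445433/2333450 ≈ -12168.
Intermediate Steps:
E(Y) = 3 + 1/(2*(-199 + Y))
I(Q) = -Q - (2 + Q)² (I(Q) = (Q + (2 + Q)²)/(-1) = (Q + (2 + Q)²)*(-1) = -Q - (2 + Q)²)
-49852*(-1/(1180*I(1))) - 36444/E(67) = -49852*(-1/(1180*(-1*1 - (2 + 1)²))) - 36444*2*(-199 + 67)/(-1193 + 6*67) = -49852*(-1/(1180*(-1 - 1*3²))) - 36444*(-264/(-1193 + 402)) = -49852*(-1/(1180*(-1 - 1*9))) - 36444/((½)*(-1/132)*(-791)) = -49852*(-1/(1180*(-1 - 9))) - 36444/791/264 = -49852/((-1180*(-10))) - 36444*264/791 = -49852/11800 - 9621216/791 = -49852*1/11800 - 9621216/791 = -12463/2950 - 9621216/791 = -28392445433/2333450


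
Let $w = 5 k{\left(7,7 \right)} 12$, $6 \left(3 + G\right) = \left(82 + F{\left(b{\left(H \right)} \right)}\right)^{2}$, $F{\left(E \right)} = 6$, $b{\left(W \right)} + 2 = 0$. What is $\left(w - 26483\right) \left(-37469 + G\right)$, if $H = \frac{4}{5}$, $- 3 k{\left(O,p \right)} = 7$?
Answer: $\frac{2889766912}{3} \approx 9.6326 \cdot 10^{8}$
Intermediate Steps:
$k{\left(O,p \right)} = - \frac{7}{3}$ ($k{\left(O,p \right)} = \left(- \frac{1}{3}\right) 7 = - \frac{7}{3}$)
$H = \frac{4}{5}$ ($H = 4 \cdot \frac{1}{5} = \frac{4}{5} \approx 0.8$)
$b{\left(W \right)} = -2$ ($b{\left(W \right)} = -2 + 0 = -2$)
$G = \frac{3863}{3}$ ($G = -3 + \frac{\left(82 + 6\right)^{2}}{6} = -3 + \frac{88^{2}}{6} = -3 + \frac{1}{6} \cdot 7744 = -3 + \frac{3872}{3} = \frac{3863}{3} \approx 1287.7$)
$w = -140$ ($w = 5 \left(- \frac{7}{3}\right) 12 = \left(- \frac{35}{3}\right) 12 = -140$)
$\left(w - 26483\right) \left(-37469 + G\right) = \left(-140 - 26483\right) \left(-37469 + \frac{3863}{3}\right) = \left(-26623\right) \left(- \frac{108544}{3}\right) = \frac{2889766912}{3}$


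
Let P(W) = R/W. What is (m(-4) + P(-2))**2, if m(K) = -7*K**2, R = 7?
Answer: 53361/4 ≈ 13340.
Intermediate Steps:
P(W) = 7/W
(m(-4) + P(-2))**2 = (-7*(-4)**2 + 7/(-2))**2 = (-7*16 + 7*(-1/2))**2 = (-112 - 7/2)**2 = (-231/2)**2 = 53361/4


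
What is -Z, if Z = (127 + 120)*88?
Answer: -21736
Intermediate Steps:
Z = 21736 (Z = 247*88 = 21736)
-Z = -1*21736 = -21736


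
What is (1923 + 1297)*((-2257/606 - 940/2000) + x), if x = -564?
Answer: -2771822851/1515 ≈ -1.8296e+6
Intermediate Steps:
(1923 + 1297)*((-2257/606 - 940/2000) + x) = (1923 + 1297)*((-2257/606 - 940/2000) - 564) = 3220*((-2257*1/606 - 940*1/2000) - 564) = 3220*((-2257/606 - 47/100) - 564) = 3220*(-127091/30300 - 564) = 3220*(-17216291/30300) = -2771822851/1515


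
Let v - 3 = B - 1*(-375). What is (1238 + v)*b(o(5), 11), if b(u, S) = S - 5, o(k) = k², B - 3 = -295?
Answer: 7944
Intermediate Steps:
B = -292 (B = 3 - 295 = -292)
b(u, S) = -5 + S
v = 86 (v = 3 + (-292 - 1*(-375)) = 3 + (-292 + 375) = 3 + 83 = 86)
(1238 + v)*b(o(5), 11) = (1238 + 86)*(-5 + 11) = 1324*6 = 7944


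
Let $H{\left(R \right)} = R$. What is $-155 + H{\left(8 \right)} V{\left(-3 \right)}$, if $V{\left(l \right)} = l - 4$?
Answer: $-211$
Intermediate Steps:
$V{\left(l \right)} = -4 + l$
$-155 + H{\left(8 \right)} V{\left(-3 \right)} = -155 + 8 \left(-4 - 3\right) = -155 + 8 \left(-7\right) = -155 - 56 = -211$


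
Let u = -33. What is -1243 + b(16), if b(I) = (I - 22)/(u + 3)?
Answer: -6214/5 ≈ -1242.8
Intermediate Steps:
b(I) = 11/15 - I/30 (b(I) = (I - 22)/(-33 + 3) = (-22 + I)/(-30) = (-22 + I)*(-1/30) = 11/15 - I/30)
-1243 + b(16) = -1243 + (11/15 - 1/30*16) = -1243 + (11/15 - 8/15) = -1243 + 1/5 = -6214/5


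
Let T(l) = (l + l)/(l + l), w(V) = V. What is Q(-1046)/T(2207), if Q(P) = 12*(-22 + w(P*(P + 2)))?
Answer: 13104024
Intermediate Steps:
T(l) = 1 (T(l) = (2*l)/((2*l)) = (2*l)*(1/(2*l)) = 1)
Q(P) = -264 + 12*P*(2 + P) (Q(P) = 12*(-22 + P*(P + 2)) = 12*(-22 + P*(2 + P)) = -264 + 12*P*(2 + P))
Q(-1046)/T(2207) = (-264 + 12*(-1046)*(2 - 1046))/1 = (-264 + 12*(-1046)*(-1044))*1 = (-264 + 13104288)*1 = 13104024*1 = 13104024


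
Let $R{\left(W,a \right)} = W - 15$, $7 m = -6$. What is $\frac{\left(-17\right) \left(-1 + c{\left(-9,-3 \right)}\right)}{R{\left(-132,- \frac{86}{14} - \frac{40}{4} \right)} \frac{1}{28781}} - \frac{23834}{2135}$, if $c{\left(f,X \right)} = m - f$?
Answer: $\frac{7457970652}{313845} \approx 23763.0$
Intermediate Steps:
$m = - \frac{6}{7}$ ($m = \frac{1}{7} \left(-6\right) = - \frac{6}{7} \approx -0.85714$)
$R{\left(W,a \right)} = -15 + W$ ($R{\left(W,a \right)} = W - 15 = -15 + W$)
$c{\left(f,X \right)} = - \frac{6}{7} - f$
$\frac{\left(-17\right) \left(-1 + c{\left(-9,-3 \right)}\right)}{R{\left(-132,- \frac{86}{14} - \frac{40}{4} \right)} \frac{1}{28781}} - \frac{23834}{2135} = \frac{\left(-17\right) \left(-1 - - \frac{57}{7}\right)}{\left(-15 - 132\right) \frac{1}{28781}} - \frac{23834}{2135} = \frac{\left(-17\right) \left(-1 + \left(- \frac{6}{7} + 9\right)\right)}{\left(-147\right) \frac{1}{28781}} - \frac{23834}{2135} = \frac{\left(-17\right) \left(-1 + \frac{57}{7}\right)}{- \frac{147}{28781}} - \frac{23834}{2135} = \left(-17\right) \frac{50}{7} \left(- \frac{28781}{147}\right) - \frac{23834}{2135} = \left(- \frac{850}{7}\right) \left(- \frac{28781}{147}\right) - \frac{23834}{2135} = \frac{24463850}{1029} - \frac{23834}{2135} = \frac{7457970652}{313845}$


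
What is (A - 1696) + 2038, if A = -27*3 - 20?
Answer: 241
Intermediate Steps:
A = -101 (A = -81 - 20 = -101)
(A - 1696) + 2038 = (-101 - 1696) + 2038 = -1797 + 2038 = 241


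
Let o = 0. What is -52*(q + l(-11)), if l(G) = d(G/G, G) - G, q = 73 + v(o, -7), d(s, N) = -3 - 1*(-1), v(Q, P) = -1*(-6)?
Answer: -4576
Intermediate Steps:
v(Q, P) = 6
d(s, N) = -2 (d(s, N) = -3 + 1 = -2)
q = 79 (q = 73 + 6 = 79)
l(G) = -2 - G
-52*(q + l(-11)) = -52*(79 + (-2 - 1*(-11))) = -52*(79 + (-2 + 11)) = -52*(79 + 9) = -52*88 = -4576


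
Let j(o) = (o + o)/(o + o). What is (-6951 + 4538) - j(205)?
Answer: -2414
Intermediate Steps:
j(o) = 1 (j(o) = (2*o)/((2*o)) = (2*o)*(1/(2*o)) = 1)
(-6951 + 4538) - j(205) = (-6951 + 4538) - 1*1 = -2413 - 1 = -2414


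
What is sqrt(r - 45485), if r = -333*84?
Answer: I*sqrt(73457) ≈ 271.03*I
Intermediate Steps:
r = -27972
sqrt(r - 45485) = sqrt(-27972 - 45485) = sqrt(-73457) = I*sqrt(73457)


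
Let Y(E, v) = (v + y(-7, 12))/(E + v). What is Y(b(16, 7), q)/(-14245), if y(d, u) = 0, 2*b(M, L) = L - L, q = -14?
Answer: -1/14245 ≈ -7.0200e-5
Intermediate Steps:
b(M, L) = 0 (b(M, L) = (L - L)/2 = (1/2)*0 = 0)
Y(E, v) = v/(E + v) (Y(E, v) = (v + 0)/(E + v) = v/(E + v))
Y(b(16, 7), q)/(-14245) = -14/(0 - 14)/(-14245) = -14/(-14)*(-1/14245) = -14*(-1/14)*(-1/14245) = 1*(-1/14245) = -1/14245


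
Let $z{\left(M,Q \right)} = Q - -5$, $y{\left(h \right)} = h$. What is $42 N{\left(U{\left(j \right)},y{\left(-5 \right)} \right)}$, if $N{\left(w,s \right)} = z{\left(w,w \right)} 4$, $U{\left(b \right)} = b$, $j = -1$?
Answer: $672$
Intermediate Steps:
$z{\left(M,Q \right)} = 5 + Q$ ($z{\left(M,Q \right)} = Q + 5 = 5 + Q$)
$N{\left(w,s \right)} = 20 + 4 w$ ($N{\left(w,s \right)} = \left(5 + w\right) 4 = 20 + 4 w$)
$42 N{\left(U{\left(j \right)},y{\left(-5 \right)} \right)} = 42 \left(20 + 4 \left(-1\right)\right) = 42 \left(20 - 4\right) = 42 \cdot 16 = 672$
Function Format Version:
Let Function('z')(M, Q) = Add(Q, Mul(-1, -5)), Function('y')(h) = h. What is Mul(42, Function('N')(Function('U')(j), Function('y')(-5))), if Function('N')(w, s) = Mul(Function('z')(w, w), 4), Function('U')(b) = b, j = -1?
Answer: 672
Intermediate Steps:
Function('z')(M, Q) = Add(5, Q) (Function('z')(M, Q) = Add(Q, 5) = Add(5, Q))
Function('N')(w, s) = Add(20, Mul(4, w)) (Function('N')(w, s) = Mul(Add(5, w), 4) = Add(20, Mul(4, w)))
Mul(42, Function('N')(Function('U')(j), Function('y')(-5))) = Mul(42, Add(20, Mul(4, -1))) = Mul(42, Add(20, -4)) = Mul(42, 16) = 672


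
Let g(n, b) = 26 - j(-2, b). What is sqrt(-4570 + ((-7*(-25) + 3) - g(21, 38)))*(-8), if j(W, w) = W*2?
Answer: -8*I*sqrt(4422) ≈ -531.99*I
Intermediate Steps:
j(W, w) = 2*W
g(n, b) = 30 (g(n, b) = 26 - 2*(-2) = 26 - 1*(-4) = 26 + 4 = 30)
sqrt(-4570 + ((-7*(-25) + 3) - g(21, 38)))*(-8) = sqrt(-4570 + ((-7*(-25) + 3) - 1*30))*(-8) = sqrt(-4570 + ((175 + 3) - 30))*(-8) = sqrt(-4570 + (178 - 30))*(-8) = sqrt(-4570 + 148)*(-8) = sqrt(-4422)*(-8) = (I*sqrt(4422))*(-8) = -8*I*sqrt(4422)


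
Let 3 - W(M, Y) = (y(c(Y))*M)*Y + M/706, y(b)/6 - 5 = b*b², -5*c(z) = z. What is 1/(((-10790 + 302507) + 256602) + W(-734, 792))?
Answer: -44125/611677039200815827 ≈ -7.2138e-14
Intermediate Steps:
c(z) = -z/5
y(b) = 30 + 6*b³ (y(b) = 30 + 6*(b*b²) = 30 + 6*b³)
W(M, Y) = 3 - M/706 - M*Y*(30 - 6*Y³/125) (W(M, Y) = 3 - (((30 + 6*(-Y/5)³)*M)*Y + M/706) = 3 - (((30 + 6*(-Y³/125))*M)*Y + M*(1/706)) = 3 - (((30 - 6*Y³/125)*M)*Y + M/706) = 3 - ((M*(30 - 6*Y³/125))*Y + M/706) = 3 - (M*Y*(30 - 6*Y³/125) + M/706) = 3 - (M/706 + M*Y*(30 - 6*Y³/125)) = 3 + (-M/706 - M*Y*(30 - 6*Y³/125)) = 3 - M/706 - M*Y*(30 - 6*Y³/125))
1/(((-10790 + 302507) + 256602) + W(-734, 792)) = 1/(((-10790 + 302507) + 256602) + (3 - 1/706*(-734) + (6/125)*(-734)*792*(-625 + 792³))) = 1/((291717 + 256602) + (3 + 367/353 + (6/125)*(-734)*792*(-625 + 496793088))) = 1/(548319 + (3 + 367/353 + (6/125)*(-734)*792*496792463)) = 1/(548319 + (3 + 367/353 - 1732796213585184/125)) = 1/(548319 - 611677063395391702/44125) = 1/(-611677039200815827/44125) = -44125/611677039200815827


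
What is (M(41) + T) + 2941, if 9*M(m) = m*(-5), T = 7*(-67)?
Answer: 22043/9 ≈ 2449.2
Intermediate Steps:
T = -469
M(m) = -5*m/9 (M(m) = (m*(-5))/9 = (-5*m)/9 = -5*m/9)
(M(41) + T) + 2941 = (-5/9*41 - 469) + 2941 = (-205/9 - 469) + 2941 = -4426/9 + 2941 = 22043/9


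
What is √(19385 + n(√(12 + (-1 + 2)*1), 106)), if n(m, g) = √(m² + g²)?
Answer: √(19385 + √11249) ≈ 139.61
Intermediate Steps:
n(m, g) = √(g² + m²)
√(19385 + n(√(12 + (-1 + 2)*1), 106)) = √(19385 + √(106² + (√(12 + (-1 + 2)*1))²)) = √(19385 + √(11236 + (√(12 + 1*1))²)) = √(19385 + √(11236 + (√(12 + 1))²)) = √(19385 + √(11236 + (√13)²)) = √(19385 + √(11236 + 13)) = √(19385 + √11249)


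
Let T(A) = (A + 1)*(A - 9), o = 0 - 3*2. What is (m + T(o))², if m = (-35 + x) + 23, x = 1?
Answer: 4096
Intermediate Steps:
o = -6 (o = 0 - 6 = -6)
T(A) = (1 + A)*(-9 + A)
m = -11 (m = (-35 + 1) + 23 = -34 + 23 = -11)
(m + T(o))² = (-11 + (-9 + (-6)² - 8*(-6)))² = (-11 + (-9 + 36 + 48))² = (-11 + 75)² = 64² = 4096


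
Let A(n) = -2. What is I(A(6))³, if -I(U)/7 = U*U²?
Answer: 175616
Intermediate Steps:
I(U) = -7*U³ (I(U) = -7*U*U² = -7*U³)
I(A(6))³ = (-7*(-2)³)³ = (-7*(-8))³ = 56³ = 175616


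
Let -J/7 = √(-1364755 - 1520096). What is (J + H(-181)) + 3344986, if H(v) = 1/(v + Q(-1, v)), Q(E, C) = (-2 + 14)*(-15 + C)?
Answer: 8472849537/2533 - 21*I*√320539 ≈ 3.345e+6 - 11889.0*I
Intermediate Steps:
Q(E, C) = -180 + 12*C (Q(E, C) = 12*(-15 + C) = -180 + 12*C)
J = -21*I*√320539 (J = -7*√(-1364755 - 1520096) = -21*I*√320539 ≈ -11889.0*I)
H(v) = 1/(-180 + 13*v) (H(v) = 1/(v + (-180 + 12*v)) = 1/(-180 + 13*v))
(J + H(-181)) + 3344986 = (-21*I*√320539 + 1/(-180 + 13*(-181))) + 3344986 = (-21*I*√320539 + 1/(-180 - 2353)) + 3344986 = (-21*I*√320539 + 1/(-2533)) + 3344986 = (-21*I*√320539 - 1/2533) + 3344986 = (-1/2533 - 21*I*√320539) + 3344986 = 8472849537/2533 - 21*I*√320539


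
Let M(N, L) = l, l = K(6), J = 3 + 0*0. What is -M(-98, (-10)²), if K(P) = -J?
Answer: 3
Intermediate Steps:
J = 3 (J = 3 + 0 = 3)
K(P) = -3 (K(P) = -1*3 = -3)
l = -3
M(N, L) = -3
-M(-98, (-10)²) = -1*(-3) = 3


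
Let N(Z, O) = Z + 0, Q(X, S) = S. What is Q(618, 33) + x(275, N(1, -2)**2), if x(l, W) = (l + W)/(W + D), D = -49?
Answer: 109/4 ≈ 27.250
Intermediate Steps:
N(Z, O) = Z
x(l, W) = (W + l)/(-49 + W) (x(l, W) = (l + W)/(W - 49) = (W + l)/(-49 + W))
Q(618, 33) + x(275, N(1, -2)**2) = 33 + (1**2 + 275)/(-49 + 1**2) = 33 + (1 + 275)/(-49 + 1) = 33 + 276/(-48) = 33 - 1/48*276 = 33 - 23/4 = 109/4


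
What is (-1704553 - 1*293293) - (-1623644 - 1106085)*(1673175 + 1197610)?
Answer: 7836463069419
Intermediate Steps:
(-1704553 - 1*293293) - (-1623644 - 1106085)*(1673175 + 1197610) = (-1704553 - 293293) - (-2729729)*2870785 = -1997846 - 1*(-7836465067265) = -1997846 + 7836465067265 = 7836463069419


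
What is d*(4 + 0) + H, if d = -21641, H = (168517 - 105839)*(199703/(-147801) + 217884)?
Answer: 2018423974728554/147801 ≈ 1.3656e+10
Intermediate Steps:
H = 2018436768974318/147801 (H = 62678*(199703*(-1/147801) + 217884) = 62678*(-199703/147801 + 217884) = 62678*(32203273381/147801) = 2018436768974318/147801 ≈ 1.3656e+10)
d*(4 + 0) + H = -21641*(4 + 0) + 2018436768974318/147801 = -21641*4 + 2018436768974318/147801 = -86564 + 2018436768974318/147801 = 2018423974728554/147801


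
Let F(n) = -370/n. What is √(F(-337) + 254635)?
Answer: √28918767005/337 ≈ 504.61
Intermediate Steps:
√(F(-337) + 254635) = √(-370/(-337) + 254635) = √(-370*(-1/337) + 254635) = √(370/337 + 254635) = √(85812365/337) = √28918767005/337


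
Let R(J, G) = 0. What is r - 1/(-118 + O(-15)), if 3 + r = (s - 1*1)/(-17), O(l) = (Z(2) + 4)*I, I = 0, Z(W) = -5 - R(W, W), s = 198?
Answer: -29247/2006 ≈ -14.580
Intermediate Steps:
Z(W) = -5 (Z(W) = -5 - 1*0 = -5 + 0 = -5)
O(l) = 0 (O(l) = (-5 + 4)*0 = -1*0 = 0)
r = -248/17 (r = -3 + (198 - 1*1)/(-17) = -3 + (198 - 1)*(-1/17) = -3 + 197*(-1/17) = -3 - 197/17 = -248/17 ≈ -14.588)
r - 1/(-118 + O(-15)) = -248/17 - 1/(-118 + 0) = -248/17 - 1/(-118) = -248/17 - 1*(-1/118) = -248/17 + 1/118 = -29247/2006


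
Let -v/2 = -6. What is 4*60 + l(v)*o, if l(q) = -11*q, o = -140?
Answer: 18720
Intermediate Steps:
v = 12 (v = -2*(-6) = 12)
4*60 + l(v)*o = 4*60 - 11*12*(-140) = 240 - 132*(-140) = 240 + 18480 = 18720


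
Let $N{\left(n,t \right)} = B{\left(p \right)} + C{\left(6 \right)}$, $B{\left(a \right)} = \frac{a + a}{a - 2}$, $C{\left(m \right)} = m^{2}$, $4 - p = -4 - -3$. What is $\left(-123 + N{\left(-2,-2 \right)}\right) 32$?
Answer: $- \frac{8032}{3} \approx -2677.3$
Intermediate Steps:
$p = 5$ ($p = 4 - \left(-4 - -3\right) = 4 - \left(-4 + 3\right) = 4 - -1 = 4 + 1 = 5$)
$B{\left(a \right)} = \frac{2 a}{-2 + a}$
$N{\left(n,t \right)} = \frac{118}{3}$ ($N{\left(n,t \right)} = 2 \cdot 5 \frac{1}{-2 + 5} + 6^{2} = 2 \cdot 5 \cdot \frac{1}{3} + 36 = \frac{10}{3} + 36 = \frac{118}{3}$)
$\left(-123 + N{\left(-2,-2 \right)}\right) 32 = \left(-123 + \frac{118}{3}\right) 32 = \left(- \frac{251}{3}\right) 32 = - \frac{8032}{3}$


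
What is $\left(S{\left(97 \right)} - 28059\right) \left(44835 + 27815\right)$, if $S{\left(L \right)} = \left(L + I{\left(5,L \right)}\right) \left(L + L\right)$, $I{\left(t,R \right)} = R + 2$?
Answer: $723957250$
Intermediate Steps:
$I{\left(t,R \right)} = 2 + R$
$S{\left(L \right)} = 2 L \left(2 + 2 L\right)$ ($S{\left(L \right)} = \left(L + \left(2 + L\right)\right) \left(L + L\right) = \left(2 + 2 L\right) 2 L = 2 L \left(2 + 2 L\right)$)
$\left(S{\left(97 \right)} - 28059\right) \left(44835 + 27815\right) = \left(4 \cdot 97 \left(1 + 97\right) - 28059\right) \left(44835 + 27815\right) = \left(4 \cdot 97 \cdot 98 - 28059\right) 72650 = \left(38024 - 28059\right) 72650 = 9965 \cdot 72650 = 723957250$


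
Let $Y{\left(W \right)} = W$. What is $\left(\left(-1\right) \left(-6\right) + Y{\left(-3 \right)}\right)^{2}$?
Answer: $9$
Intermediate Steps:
$\left(\left(-1\right) \left(-6\right) + Y{\left(-3 \right)}\right)^{2} = \left(\left(-1\right) \left(-6\right) - 3\right)^{2} = \left(6 - 3\right)^{2} = 3^{2} = 9$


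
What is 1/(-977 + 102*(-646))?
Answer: -1/66869 ≈ -1.4955e-5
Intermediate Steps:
1/(-977 + 102*(-646)) = 1/(-977 - 65892) = 1/(-66869) = -1/66869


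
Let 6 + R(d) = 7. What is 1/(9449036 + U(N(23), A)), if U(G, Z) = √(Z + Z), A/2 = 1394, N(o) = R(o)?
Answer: 2362259/22321070330930 - √1394/44642140661860 ≈ 1.0583e-7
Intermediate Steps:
R(d) = 1 (R(d) = -6 + 7 = 1)
N(o) = 1
A = 2788 (A = 2*1394 = 2788)
U(G, Z) = √2*√Z (U(G, Z) = √(2*Z) = √2*√Z)
1/(9449036 + U(N(23), A)) = 1/(9449036 + √2*√2788) = 1/(9449036 + √2*(2*√697)) = 1/(9449036 + 2*√1394)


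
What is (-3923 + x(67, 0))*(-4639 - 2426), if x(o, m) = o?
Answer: 27242640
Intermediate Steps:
(-3923 + x(67, 0))*(-4639 - 2426) = (-3923 + 67)*(-4639 - 2426) = -3856*(-7065) = 27242640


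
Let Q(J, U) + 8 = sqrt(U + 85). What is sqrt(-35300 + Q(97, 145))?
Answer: sqrt(-35308 + sqrt(230)) ≈ 187.86*I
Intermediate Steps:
Q(J, U) = -8 + sqrt(85 + U) (Q(J, U) = -8 + sqrt(U + 85) = -8 + sqrt(85 + U))
sqrt(-35300 + Q(97, 145)) = sqrt(-35300 + (-8 + sqrt(85 + 145))) = sqrt(-35300 + (-8 + sqrt(230))) = sqrt(-35308 + sqrt(230))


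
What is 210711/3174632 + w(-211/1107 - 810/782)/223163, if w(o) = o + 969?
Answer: 21683066426260585/306647874594562392 ≈ 0.070710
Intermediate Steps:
w(o) = 969 + o
210711/3174632 + w(-211/1107 - 810/782)/223163 = 210711/3174632 + (969 + (-211/1107 - 810/782))/223163 = 210711*(1/3174632) + (969 + (-211*1/1107 - 810*1/782))*(1/223163) = 210711/3174632 + (969 + (-211/1107 - 405/391))*(1/223163) = 210711/3174632 + (969 - 530836/432837)*(1/223163) = 210711/3174632 + (418888217/432837)*(1/223163) = 210711/3174632 + 418888217/96593203431 = 21683066426260585/306647874594562392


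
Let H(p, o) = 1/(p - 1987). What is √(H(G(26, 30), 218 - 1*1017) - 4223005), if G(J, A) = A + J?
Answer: 24*I*√27337806161/1931 ≈ 2055.0*I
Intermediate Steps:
H(p, o) = 1/(-1987 + p)
√(H(G(26, 30), 218 - 1*1017) - 4223005) = √(1/(-1987 + (30 + 26)) - 4223005) = √(1/(-1987 + 56) - 4223005) = √(1/(-1931) - 4223005) = √(-1/1931 - 4223005) = √(-8154622656/1931) = 24*I*√27337806161/1931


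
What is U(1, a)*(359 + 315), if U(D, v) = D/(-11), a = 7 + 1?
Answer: -674/11 ≈ -61.273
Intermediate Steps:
a = 8
U(D, v) = -D/11 (U(D, v) = D*(-1/11) = -D/11)
U(1, a)*(359 + 315) = (-1/11*1)*(359 + 315) = -1/11*674 = -674/11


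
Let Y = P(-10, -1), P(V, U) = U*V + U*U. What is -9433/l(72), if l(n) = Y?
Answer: -9433/11 ≈ -857.54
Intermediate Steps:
P(V, U) = U² + U*V (P(V, U) = U*V + U² = U² + U*V)
Y = 11 (Y = -(-1 - 10) = -1*(-11) = 11)
l(n) = 11
-9433/l(72) = -9433/11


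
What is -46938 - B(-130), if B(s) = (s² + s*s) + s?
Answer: -80608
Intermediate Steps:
B(s) = s + 2*s² (B(s) = (s² + s²) + s = 2*s² + s = s + 2*s²)
-46938 - B(-130) = -46938 - (-130)*(1 + 2*(-130)) = -46938 - (-130)*(1 - 260) = -46938 - (-130)*(-259) = -46938 - 1*33670 = -46938 - 33670 = -80608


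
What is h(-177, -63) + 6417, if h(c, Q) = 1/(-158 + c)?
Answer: 2149694/335 ≈ 6417.0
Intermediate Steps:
h(-177, -63) + 6417 = 1/(-158 - 177) + 6417 = 1/(-335) + 6417 = -1/335 + 6417 = 2149694/335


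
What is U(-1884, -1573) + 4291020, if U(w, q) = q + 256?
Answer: 4289703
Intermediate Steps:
U(w, q) = 256 + q
U(-1884, -1573) + 4291020 = (256 - 1573) + 4291020 = -1317 + 4291020 = 4289703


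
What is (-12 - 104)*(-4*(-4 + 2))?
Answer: -928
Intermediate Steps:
(-12 - 104)*(-4*(-4 + 2)) = -(-464)*(-2) = -116*8 = -928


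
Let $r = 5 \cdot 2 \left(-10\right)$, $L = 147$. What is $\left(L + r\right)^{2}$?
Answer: $2209$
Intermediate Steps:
$r = -100$ ($r = 10 \left(-10\right) = -100$)
$\left(L + r\right)^{2} = \left(147 - 100\right)^{2} = 47^{2} = 2209$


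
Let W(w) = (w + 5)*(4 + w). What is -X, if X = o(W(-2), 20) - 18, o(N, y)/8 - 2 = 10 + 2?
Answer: -94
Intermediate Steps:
W(w) = (4 + w)*(5 + w) (W(w) = (5 + w)*(4 + w) = (4 + w)*(5 + w))
o(N, y) = 112 (o(N, y) = 16 + 8*(10 + 2) = 16 + 8*12 = 16 + 96 = 112)
X = 94 (X = 112 - 18 = 94)
-X = -1*94 = -94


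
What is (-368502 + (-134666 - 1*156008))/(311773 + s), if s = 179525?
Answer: -329588/245649 ≈ -1.3417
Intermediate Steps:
(-368502 + (-134666 - 1*156008))/(311773 + s) = (-368502 + (-134666 - 1*156008))/(311773 + 179525) = (-368502 + (-134666 - 156008))/491298 = (-368502 - 290674)*(1/491298) = -659176*1/491298 = -329588/245649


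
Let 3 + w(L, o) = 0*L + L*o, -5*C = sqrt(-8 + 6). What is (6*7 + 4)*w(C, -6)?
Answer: -138 + 276*I*sqrt(2)/5 ≈ -138.0 + 78.065*I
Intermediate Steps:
C = -I*sqrt(2)/5 (C = -sqrt(-8 + 6)/5 = -I*sqrt(2)/5 ≈ -0.28284*I)
w(L, o) = -3 + L*o (w(L, o) = -3 + (0*L + L*o) = -3 + (0 + L*o) = -3 + L*o)
(6*7 + 4)*w(C, -6) = (6*7 + 4)*(-3 - I*sqrt(2)/5*(-6)) = (42 + 4)*(-3 + 6*I*sqrt(2)/5) = 46*(-3 + 6*I*sqrt(2)/5) = -138 + 276*I*sqrt(2)/5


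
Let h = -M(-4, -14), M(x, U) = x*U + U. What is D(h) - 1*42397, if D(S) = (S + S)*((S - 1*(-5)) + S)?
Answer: -35761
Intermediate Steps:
M(x, U) = U + U*x (M(x, U) = U*x + U = U + U*x)
h = -42 (h = -(-14)*(1 - 4) = -(-14)*(-3) = -1*42 = -42)
D(S) = 2*S*(5 + 2*S) (D(S) = (2*S)*((S + 5) + S) = (2*S)*((5 + S) + S) = (2*S)*(5 + 2*S) = 2*S*(5 + 2*S))
D(h) - 1*42397 = 2*(-42)*(5 + 2*(-42)) - 1*42397 = 2*(-42)*(5 - 84) - 42397 = 2*(-42)*(-79) - 42397 = 6636 - 42397 = -35761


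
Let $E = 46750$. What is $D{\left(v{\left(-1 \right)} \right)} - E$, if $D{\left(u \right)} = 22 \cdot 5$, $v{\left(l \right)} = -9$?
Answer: $-46640$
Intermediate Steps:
$D{\left(u \right)} = 110$
$D{\left(v{\left(-1 \right)} \right)} - E = 110 - 46750 = -46640$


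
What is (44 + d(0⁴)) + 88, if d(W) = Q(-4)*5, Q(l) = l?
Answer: 112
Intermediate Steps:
d(W) = -20 (d(W) = -4*5 = -20)
(44 + d(0⁴)) + 88 = (44 - 20) + 88 = 24 + 88 = 112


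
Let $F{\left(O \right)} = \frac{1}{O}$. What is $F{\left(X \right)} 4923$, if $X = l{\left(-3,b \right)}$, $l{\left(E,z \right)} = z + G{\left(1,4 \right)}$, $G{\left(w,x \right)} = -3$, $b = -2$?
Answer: $- \frac{4923}{5} \approx -984.6$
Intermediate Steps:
$l{\left(E,z \right)} = -3 + z$ ($l{\left(E,z \right)} = z - 3 = -3 + z$)
$X = -5$ ($X = -3 - 2 = -5$)
$F{\left(X \right)} 4923 = \frac{1}{-5} \cdot 4923 = \left(- \frac{1}{5}\right) 4923 = - \frac{4923}{5}$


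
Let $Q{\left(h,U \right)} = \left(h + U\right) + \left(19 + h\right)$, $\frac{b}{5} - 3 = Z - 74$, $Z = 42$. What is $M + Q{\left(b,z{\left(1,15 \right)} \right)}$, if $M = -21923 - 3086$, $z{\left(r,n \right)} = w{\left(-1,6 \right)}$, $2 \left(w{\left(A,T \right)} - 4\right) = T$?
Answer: $-25273$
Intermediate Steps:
$b = -145$ ($b = 15 + 5 \left(42 - 74\right) = 15 + 5 \left(-32\right) = 15 - 160 = -145$)
$w{\left(A,T \right)} = 4 + \frac{T}{2}$
$z{\left(r,n \right)} = 7$ ($z{\left(r,n \right)} = 4 + \frac{1}{2} \cdot 6 = 4 + 3 = 7$)
$M = -25009$ ($M = -21923 - 3086 = -25009$)
$Q{\left(h,U \right)} = 19 + U + 2 h$ ($Q{\left(h,U \right)} = \left(U + h\right) + \left(19 + h\right) = 19 + U + 2 h$)
$M + Q{\left(b,z{\left(1,15 \right)} \right)} = -25009 + \left(19 + 7 + 2 \left(-145\right)\right) = -25009 + \left(19 + 7 - 290\right) = -25009 - 264 = -25273$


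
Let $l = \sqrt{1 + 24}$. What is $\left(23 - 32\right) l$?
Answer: $-45$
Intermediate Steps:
$l = 5$ ($l = \sqrt{25} = 5$)
$\left(23 - 32\right) l = \left(23 - 32\right) 5 = \left(-9\right) 5 = -45$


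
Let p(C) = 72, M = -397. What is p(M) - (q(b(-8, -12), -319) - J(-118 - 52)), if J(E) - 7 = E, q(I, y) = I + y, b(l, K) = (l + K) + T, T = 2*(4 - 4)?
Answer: 248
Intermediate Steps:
T = 0 (T = 2*0 = 0)
b(l, K) = K + l (b(l, K) = (l + K) + 0 = (K + l) + 0 = K + l)
J(E) = 7 + E
p(M) - (q(b(-8, -12), -319) - J(-118 - 52)) = 72 - (((-12 - 8) - 319) - (7 + (-118 - 52))) = 72 - ((-20 - 319) - (7 - 170)) = 72 - (-339 - 1*(-163)) = 72 - (-339 + 163) = 72 - 1*(-176) = 72 + 176 = 248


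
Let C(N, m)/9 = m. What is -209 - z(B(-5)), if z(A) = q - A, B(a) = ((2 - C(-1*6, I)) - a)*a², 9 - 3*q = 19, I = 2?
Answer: -1442/3 ≈ -480.67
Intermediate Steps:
C(N, m) = 9*m
q = -10/3 (q = 3 - ⅓*19 = 3 - 19/3 = -10/3 ≈ -3.3333)
B(a) = a²*(-16 - a) (B(a) = ((2 - 9*2) - a)*a² = ((2 - 1*18) - a)*a² = ((2 - 18) - a)*a² = (-16 - a)*a² = a²*(-16 - a))
z(A) = -10/3 - A
-209 - z(B(-5)) = -209 - (-10/3 - (-5)²*(-16 - 1*(-5))) = -209 - (-10/3 - 25*(-16 + 5)) = -209 - (-10/3 - 25*(-11)) = -209 - (-10/3 - 1*(-275)) = -209 - (-10/3 + 275) = -209 - 1*815/3 = -209 - 815/3 = -1442/3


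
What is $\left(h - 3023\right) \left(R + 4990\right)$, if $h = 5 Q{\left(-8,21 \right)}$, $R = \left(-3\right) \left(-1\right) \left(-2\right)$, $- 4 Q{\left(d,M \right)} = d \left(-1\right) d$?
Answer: $-14667912$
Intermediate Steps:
$Q{\left(d,M \right)} = \frac{d^{2}}{4}$ ($Q{\left(d,M \right)} = - \frac{d \left(-1\right) d}{4} = - \frac{- d d}{4} = - \frac{\left(-1\right) d^{2}}{4} = \frac{d^{2}}{4}$)
$R = -6$ ($R = 3 \left(-2\right) = -6$)
$h = 80$ ($h = 5 \frac{\left(-8\right)^{2}}{4} = 5 \cdot \frac{1}{4} \cdot 64 = 5 \cdot 16 = 80$)
$\left(h - 3023\right) \left(R + 4990\right) = \left(80 - 3023\right) \left(-6 + 4990\right) = \left(-2943\right) 4984 = -14667912$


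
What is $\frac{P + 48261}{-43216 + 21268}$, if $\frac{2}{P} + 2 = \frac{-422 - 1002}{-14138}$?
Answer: $- \frac{80992256}{36834231} \approx -2.1988$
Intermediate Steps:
$P = - \frac{7069}{6713}$ ($P = \frac{2}{-2 + \frac{-422 - 1002}{-14138}} = \frac{2}{-2 - - \frac{712}{7069}} = \frac{2}{-2 + \frac{712}{7069}} = \frac{2}{- \frac{13426}{7069}} = 2 \left(- \frac{7069}{13426}\right) = - \frac{7069}{6713} \approx -1.053$)
$\frac{P + 48261}{-43216 + 21268} = \frac{- \frac{7069}{6713} + 48261}{-43216 + 21268} = \frac{323969024}{6713 \left(-21948\right)} = \frac{323969024}{6713} \left(- \frac{1}{21948}\right) = - \frac{80992256}{36834231}$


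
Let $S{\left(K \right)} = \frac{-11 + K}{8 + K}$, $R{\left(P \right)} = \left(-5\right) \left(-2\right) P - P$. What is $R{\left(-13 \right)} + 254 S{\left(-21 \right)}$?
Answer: $\frac{6607}{13} \approx 508.23$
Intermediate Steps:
$R{\left(P \right)} = 9 P$ ($R{\left(P \right)} = 10 P - P = 9 P$)
$S{\left(K \right)} = \frac{-11 + K}{8 + K}$
$R{\left(-13 \right)} + 254 S{\left(-21 \right)} = 9 \left(-13\right) + 254 \frac{-11 - 21}{8 - 21} = -117 + 254 \frac{1}{-13} \left(-32\right) = -117 + 254 \left(\left(- \frac{1}{13}\right) \left(-32\right)\right) = -117 + 254 \cdot \frac{32}{13} = -117 + \frac{8128}{13} = \frac{6607}{13}$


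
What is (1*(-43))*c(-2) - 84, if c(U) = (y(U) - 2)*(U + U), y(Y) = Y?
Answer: -772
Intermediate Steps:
c(U) = 2*U*(-2 + U) (c(U) = (U - 2)*(U + U) = (-2 + U)*(2*U) = 2*U*(-2 + U))
(1*(-43))*c(-2) - 84 = (1*(-43))*(2*(-2)*(-2 - 2)) - 84 = -86*(-2)*(-4) - 84 = -43*16 - 84 = -688 - 84 = -772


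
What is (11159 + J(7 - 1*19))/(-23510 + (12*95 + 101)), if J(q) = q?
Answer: -11147/22269 ≈ -0.50056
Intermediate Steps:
(11159 + J(7 - 1*19))/(-23510 + (12*95 + 101)) = (11159 + (7 - 1*19))/(-23510 + (12*95 + 101)) = (11159 + (7 - 19))/(-23510 + (1140 + 101)) = (11159 - 12)/(-23510 + 1241) = 11147/(-22269) = 11147*(-1/22269) = -11147/22269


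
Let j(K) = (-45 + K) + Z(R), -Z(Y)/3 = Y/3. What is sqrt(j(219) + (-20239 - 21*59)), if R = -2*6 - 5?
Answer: I*sqrt(21287) ≈ 145.9*I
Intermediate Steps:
R = -17 (R = -12 - 5 = -17)
Z(Y) = -Y (Z(Y) = -3*Y/3 = -Y)
j(K) = -28 + K (j(K) = (-45 + K) - 1*(-17) = (-45 + K) + 17 = -28 + K)
sqrt(j(219) + (-20239 - 21*59)) = sqrt((-28 + 219) + (-20239 - 21*59)) = sqrt(191 + (-20239 - 1239)) = sqrt(191 - 21478) = sqrt(-21287) = I*sqrt(21287)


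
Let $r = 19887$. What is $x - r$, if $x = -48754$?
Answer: $-68641$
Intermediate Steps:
$x - r = -48754 - 19887 = -68641$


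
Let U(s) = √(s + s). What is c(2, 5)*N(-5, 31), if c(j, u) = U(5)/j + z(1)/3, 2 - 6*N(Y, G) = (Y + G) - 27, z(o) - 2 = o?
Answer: ½ + √10/4 ≈ 1.2906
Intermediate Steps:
U(s) = √2*√s (U(s) = √(2*s) = √2*√s)
z(o) = 2 + o
N(Y, G) = 29/6 - G/6 - Y/6 (N(Y, G) = ⅓ - ((Y + G) - 27)/6 = ⅓ - ((G + Y) - 27)/6 = ⅓ - (-27 + G + Y)/6 = ⅓ + (9/2 - G/6 - Y/6) = 29/6 - G/6 - Y/6)
c(j, u) = 1 + √10/j (c(j, u) = (√2*√5)/j + (2 + 1)/3 = √10/j + 3*(⅓) = √10/j + 1 = 1 + √10/j)
c(2, 5)*N(-5, 31) = ((2 + √10)/2)*(29/6 - ⅙*31 - ⅙*(-5)) = ((2 + √10)/2)*(29/6 - 31/6 + ⅚) = (1 + √10/2)*(½) = ½ + √10/4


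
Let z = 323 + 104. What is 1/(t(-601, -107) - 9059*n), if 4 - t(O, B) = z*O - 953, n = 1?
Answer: 1/248525 ≈ 4.0237e-6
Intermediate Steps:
z = 427
t(O, B) = 957 - 427*O (t(O, B) = 4 - (427*O - 953) = 4 - (-953 + 427*O) = 4 + (953 - 427*O) = 957 - 427*O)
1/(t(-601, -107) - 9059*n) = 1/((957 - 427*(-601)) - 9059*1) = 1/((957 + 256627) - 9059) = 1/(257584 - 9059) = 1/248525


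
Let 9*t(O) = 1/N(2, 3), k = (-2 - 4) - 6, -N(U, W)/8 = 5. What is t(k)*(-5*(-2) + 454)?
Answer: -58/45 ≈ -1.2889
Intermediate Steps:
N(U, W) = -40 (N(U, W) = -8*5 = -40)
k = -12 (k = -6 - 6 = -12)
t(O) = -1/360 (t(O) = (⅑)/(-40) = (⅑)*(-1/40) = -1/360)
t(k)*(-5*(-2) + 454) = -(-5*(-2) + 454)/360 = -(10 + 454)/360 = -1/360*464 = -58/45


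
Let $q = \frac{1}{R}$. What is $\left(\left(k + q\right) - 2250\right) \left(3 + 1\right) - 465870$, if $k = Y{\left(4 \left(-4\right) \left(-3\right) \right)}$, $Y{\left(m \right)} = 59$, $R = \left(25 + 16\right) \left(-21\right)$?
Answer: $- \frac{408659878}{861} \approx -4.7463 \cdot 10^{5}$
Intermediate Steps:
$R = -861$ ($R = 41 \left(-21\right) = -861$)
$k = 59$
$q = - \frac{1}{861}$ ($q = \frac{1}{-861} = - \frac{1}{861} \approx -0.0011614$)
$\left(\left(k + q\right) - 2250\right) \left(3 + 1\right) - 465870 = \left(\left(59 - \frac{1}{861}\right) - 2250\right) \left(3 + 1\right) - 465870 = \left(\frac{50798}{861} - 2250\right) 4 - 465870 = \left(- \frac{1886452}{861}\right) 4 - 465870 = - \frac{7545808}{861} - 465870 = - \frac{408659878}{861}$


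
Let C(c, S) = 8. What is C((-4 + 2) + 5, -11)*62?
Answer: 496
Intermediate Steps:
C((-4 + 2) + 5, -11)*62 = 8*62 = 496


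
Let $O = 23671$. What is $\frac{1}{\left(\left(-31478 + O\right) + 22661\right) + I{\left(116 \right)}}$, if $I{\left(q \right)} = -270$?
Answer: $\frac{1}{14584} \approx 6.8568 \cdot 10^{-5}$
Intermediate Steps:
$\frac{1}{\left(\left(-31478 + O\right) + 22661\right) + I{\left(116 \right)}} = \frac{1}{\left(\left(-31478 + 23671\right) + 22661\right) - 270} = \frac{1}{\left(-7807 + 22661\right) - 270} = \frac{1}{14854 - 270} = \frac{1}{14584}$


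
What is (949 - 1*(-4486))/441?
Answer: 5435/441 ≈ 12.324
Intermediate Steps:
(949 - 1*(-4486))/441 = (949 + 4486)*(1/441) = 5435*(1/441) = 5435/441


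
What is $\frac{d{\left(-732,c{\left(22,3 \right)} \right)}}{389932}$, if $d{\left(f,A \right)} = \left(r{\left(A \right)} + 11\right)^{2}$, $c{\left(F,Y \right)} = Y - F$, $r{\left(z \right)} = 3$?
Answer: $\frac{49}{97483} \approx 0.00050265$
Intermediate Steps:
$d{\left(f,A \right)} = 196$ ($d{\left(f,A \right)} = \left(3 + 11\right)^{2} = 14^{2} = 196$)
$\frac{d{\left(-732,c{\left(22,3 \right)} \right)}}{389932} = \frac{196}{389932} = 196 \cdot \frac{1}{389932} = \frac{49}{97483}$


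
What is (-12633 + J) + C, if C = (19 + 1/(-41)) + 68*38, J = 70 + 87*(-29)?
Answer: -511804/41 ≈ -12483.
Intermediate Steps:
J = -2453 (J = 70 - 2523 = -2453)
C = 106722/41 (C = (19 - 1/41) + 2584 = 778/41 + 2584 = 106722/41 ≈ 2603.0)
(-12633 + J) + C = (-12633 - 2453) + 106722/41 = -15086 + 106722/41 = -511804/41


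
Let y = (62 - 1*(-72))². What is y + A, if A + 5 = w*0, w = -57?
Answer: 17951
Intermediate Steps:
A = -5 (A = -5 - 57*0 = -5 + 0 = -5)
y = 17956 (y = (62 + 72)² = 134² = 17956)
y + A = 17956 - 5 = 17951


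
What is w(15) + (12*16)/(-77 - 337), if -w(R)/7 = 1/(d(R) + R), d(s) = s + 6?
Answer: -545/828 ≈ -0.65821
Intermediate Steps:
d(s) = 6 + s
w(R) = -7/(6 + 2*R) (w(R) = -7/((6 + R) + R) = -7/(6 + 2*R))
w(15) + (12*16)/(-77 - 337) = -7/(6 + 2*15) + (12*16)/(-77 - 337) = -7/(6 + 30) + 192/(-414) = -7/36 - 1/414*192 = -7*1/36 - 32/69 = -7/36 - 32/69 = -545/828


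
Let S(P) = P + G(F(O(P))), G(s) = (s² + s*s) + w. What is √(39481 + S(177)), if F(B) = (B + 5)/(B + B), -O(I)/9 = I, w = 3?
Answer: √100646957861/1593 ≈ 199.15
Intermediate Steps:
O(I) = -9*I
F(B) = (5 + B)/(2*B) (F(B) = (5 + B)/((2*B)) = (5 + B)*(1/(2*B)) = (5 + B)/(2*B))
G(s) = 3 + 2*s² (G(s) = (s² + s*s) + 3 = (s² + s²) + 3 = 2*s² + 3 = 3 + 2*s²)
S(P) = 3 + P + (5 - 9*P)²/(162*P²) (S(P) = P + (3 + 2*((5 - 9*P)/(2*((-9*P))))²) = P + (3 + 2*((-1/(9*P))*(5 - 9*P)/2)²) = P + (3 + 2*(-(5 - 9*P)/(18*P))²) = P + (3 + 2*((5 - 9*P)²/(324*P²))) = P + (3 + (5 - 9*P)²/(162*P²)) = 3 + P + (5 - 9*P)²/(162*P²))
√(39481 + S(177)) = √(39481 + (3 + 177 + (1/162)*(-5 + 9*177)²/177²)) = √(39481 + (3 + 177 + (1/162)*(1/31329)*(-5 + 1593)²)) = √(39481 + (3 + 177 + (1/162)*(1/31329)*1588²)) = √(39481 + (3 + 177 + (1/162)*(1/31329)*2521744)) = √(39481 + (3 + 177 + 1260872/2537649)) = √(39481 + 458037692/2537649) = √(100646957861/2537649) = √100646957861/1593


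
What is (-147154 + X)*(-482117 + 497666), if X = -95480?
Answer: -3772716066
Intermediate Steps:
(-147154 + X)*(-482117 + 497666) = (-147154 - 95480)*(-482117 + 497666) = -242634*15549 = -3772716066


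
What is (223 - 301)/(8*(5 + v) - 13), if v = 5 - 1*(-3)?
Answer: -6/7 ≈ -0.85714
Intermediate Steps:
v = 8 (v = 5 + 3 = 8)
(223 - 301)/(8*(5 + v) - 13) = (223 - 301)/(8*(5 + 8) - 13) = -78/(8*13 - 13) = -78/(104 - 13) = -78/91 = -78*1/91 = -6/7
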